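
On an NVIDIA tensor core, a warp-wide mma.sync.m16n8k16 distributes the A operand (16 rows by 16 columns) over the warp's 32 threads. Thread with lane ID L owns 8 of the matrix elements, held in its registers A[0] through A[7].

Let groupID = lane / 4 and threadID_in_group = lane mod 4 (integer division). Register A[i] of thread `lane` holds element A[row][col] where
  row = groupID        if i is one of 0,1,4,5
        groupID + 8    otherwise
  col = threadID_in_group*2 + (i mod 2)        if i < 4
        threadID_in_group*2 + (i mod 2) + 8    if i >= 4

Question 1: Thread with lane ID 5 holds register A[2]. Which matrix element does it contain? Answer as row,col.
9,2

5: grp=1,tig=1
[2] (1+8,1*2+0+0) = (9,2)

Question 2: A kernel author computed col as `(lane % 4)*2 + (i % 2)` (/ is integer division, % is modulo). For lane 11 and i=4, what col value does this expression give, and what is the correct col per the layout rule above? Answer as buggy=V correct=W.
buggy=6 correct=14

`(lane % 4)*2 + (i % 2)`[11,4]->6
lane 11: gid=2 (11/4), tid=3 (11%4)
i=4: r=2+0=2, c=3*2+0+8=14
col: 6 vs 14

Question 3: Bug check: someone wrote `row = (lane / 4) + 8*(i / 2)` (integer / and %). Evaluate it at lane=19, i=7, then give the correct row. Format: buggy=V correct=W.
`(lane / 4) + 8*(i / 2)`[19,7]⇒28
lane 19⇒19/4=4, 19 mod 4=3
i=7  r:4+8⇒12  c:2·3+1+8⇒15
row: 28 vs 12

buggy=28 correct=12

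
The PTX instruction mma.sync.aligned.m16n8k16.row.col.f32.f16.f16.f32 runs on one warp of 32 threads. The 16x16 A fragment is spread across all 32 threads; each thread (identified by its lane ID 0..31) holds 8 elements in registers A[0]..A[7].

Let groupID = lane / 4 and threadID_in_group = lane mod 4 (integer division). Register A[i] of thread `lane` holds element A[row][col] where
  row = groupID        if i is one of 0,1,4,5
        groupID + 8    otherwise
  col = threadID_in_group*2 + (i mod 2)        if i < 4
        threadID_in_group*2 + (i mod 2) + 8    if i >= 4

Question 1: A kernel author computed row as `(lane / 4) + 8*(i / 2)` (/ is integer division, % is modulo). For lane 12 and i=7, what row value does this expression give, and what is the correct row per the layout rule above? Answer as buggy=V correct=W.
buggy=27 correct=11

`(lane / 4) + 8*(i / 2)`[12,7]⇒27
lane 12⇒12/4=3, 12 mod 4=0
i=7  r:3+8⇒11  c:2·0+1+8⇒9
row: 27 vs 11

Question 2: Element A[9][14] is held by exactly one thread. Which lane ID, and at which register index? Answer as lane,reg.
7,6

r:9=>grp=1,rB=1  c:14=>cB=1,tig=3,lo=0
L=1*4+3=7  i=1*4+1*2+0=6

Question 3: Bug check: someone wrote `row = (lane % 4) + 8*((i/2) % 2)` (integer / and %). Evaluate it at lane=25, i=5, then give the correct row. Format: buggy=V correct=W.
`(lane % 4) + 8*((i/2) % 2)`[25,5]->1
lane 25: gid=6 (25/4), tid=1 (25%4)
i=5: r=6+0=6, c=1*2+1+8=11
row: 1 vs 6

buggy=1 correct=6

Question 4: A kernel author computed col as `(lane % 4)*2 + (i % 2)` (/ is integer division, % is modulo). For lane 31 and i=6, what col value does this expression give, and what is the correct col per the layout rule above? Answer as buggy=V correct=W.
buggy=6 correct=14

`(lane % 4)*2 + (i % 2)`[31,6]⇒6
lane 31: gr=7 (31/4), th=3 (31%4)
i=6: r=7+8=15, c=3*2+0+8=14
col: 6 vs 14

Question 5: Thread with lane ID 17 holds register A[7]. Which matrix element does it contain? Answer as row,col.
17: G=4,T=1
[7] (4+8,1*2+1+8) = (12,11)

12,11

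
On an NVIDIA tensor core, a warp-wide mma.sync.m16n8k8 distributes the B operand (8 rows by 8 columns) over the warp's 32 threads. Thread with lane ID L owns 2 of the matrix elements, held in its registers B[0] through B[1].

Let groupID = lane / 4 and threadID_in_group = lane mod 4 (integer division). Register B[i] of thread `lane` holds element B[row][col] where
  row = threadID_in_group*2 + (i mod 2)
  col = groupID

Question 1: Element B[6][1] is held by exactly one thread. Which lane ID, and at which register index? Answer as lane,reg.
c: 1->gid=1  r: 6->tid=3,i&1=0
L=1*4+3=7  i=0=0

7,0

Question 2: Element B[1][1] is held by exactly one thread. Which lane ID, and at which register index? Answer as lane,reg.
4,1

c: 1->gid=1  r: 1->tid=0,i&1=1
L=1*4+0=4  i=1=1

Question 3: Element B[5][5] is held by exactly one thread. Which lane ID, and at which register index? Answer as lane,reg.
22,1

c=5⇒gr=5  r=5⇒th=2,odd=1
L=5*4+2=22  i=1=1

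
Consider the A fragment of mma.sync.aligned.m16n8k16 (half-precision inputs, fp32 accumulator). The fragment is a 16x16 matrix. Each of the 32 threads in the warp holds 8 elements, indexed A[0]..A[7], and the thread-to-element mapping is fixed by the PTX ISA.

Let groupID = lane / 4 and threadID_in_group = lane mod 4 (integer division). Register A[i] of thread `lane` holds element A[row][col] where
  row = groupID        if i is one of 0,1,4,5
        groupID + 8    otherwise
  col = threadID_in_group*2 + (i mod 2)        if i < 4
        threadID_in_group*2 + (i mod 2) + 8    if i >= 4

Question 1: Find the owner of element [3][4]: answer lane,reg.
r:3=>grp=3,rB=0  c:4=>cB=0,tig=2,lo=0
L=3*4+2=14  i=0*4+0*2+0=0

14,0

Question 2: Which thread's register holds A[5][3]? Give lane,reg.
r: 5->gid=5,r8=0  c: 3->c8=0,tid=1,i&1=1
L=5*4+1=21  i=0*4+0*2+1=1

21,1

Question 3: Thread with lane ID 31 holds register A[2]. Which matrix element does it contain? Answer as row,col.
15,6

lane 31: grp=7 (31/4), tig=3 (31%4)
i=2: r=7+8=15, c=3*2+0+0=6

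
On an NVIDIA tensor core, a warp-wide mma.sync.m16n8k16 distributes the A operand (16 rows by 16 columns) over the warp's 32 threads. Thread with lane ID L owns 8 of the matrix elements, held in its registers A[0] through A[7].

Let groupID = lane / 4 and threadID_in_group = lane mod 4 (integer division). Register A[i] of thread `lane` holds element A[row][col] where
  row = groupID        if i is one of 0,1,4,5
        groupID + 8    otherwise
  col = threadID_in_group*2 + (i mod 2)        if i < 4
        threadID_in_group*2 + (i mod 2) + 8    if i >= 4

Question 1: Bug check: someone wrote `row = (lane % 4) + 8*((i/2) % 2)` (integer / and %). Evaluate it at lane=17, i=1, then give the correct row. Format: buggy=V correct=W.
buggy=1 correct=4

`(lane % 4) + 8*((i/2) % 2)`[17,1]->1
lane 17: gid=4 (17/4), tid=1 (17%4)
i=1: r=4+0=4, c=1*2+1+0=3
row: 1 vs 4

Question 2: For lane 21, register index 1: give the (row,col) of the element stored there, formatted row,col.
lane 21: gid=5 (21/4), tid=1 (21%4)
i=1: r=5+0=5, c=1*2+1+0=3

5,3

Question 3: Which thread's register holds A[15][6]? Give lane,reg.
r=15->g=7,rb=1  c=6->cb=0,t=3,b0=0
L=7*4+3=31  i=0*4+1*2+0=2

31,2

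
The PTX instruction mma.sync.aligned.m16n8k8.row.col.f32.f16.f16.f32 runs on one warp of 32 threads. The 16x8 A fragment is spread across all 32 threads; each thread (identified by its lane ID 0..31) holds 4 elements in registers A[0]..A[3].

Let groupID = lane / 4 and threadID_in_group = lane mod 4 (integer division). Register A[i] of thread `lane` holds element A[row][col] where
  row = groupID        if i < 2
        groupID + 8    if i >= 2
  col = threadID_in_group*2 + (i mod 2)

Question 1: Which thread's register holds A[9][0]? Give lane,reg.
4,2

r=9⇒gr=1,Rb=1  c=0⇒th=0,odd=0
L=1*4+0=4  i=1*2+0=2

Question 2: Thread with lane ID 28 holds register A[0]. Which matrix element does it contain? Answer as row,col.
lane 28: G=7 (28/4), T=0 (28%4)
i=0: r=7+0=7, c=0*2+0=0

7,0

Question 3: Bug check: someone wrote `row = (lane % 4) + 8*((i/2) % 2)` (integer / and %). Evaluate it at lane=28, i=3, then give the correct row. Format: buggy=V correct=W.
`(lane % 4) + 8*((i/2) % 2)`[28,3]⇒8
28: gr=7,th=0
[3] (7+8,0*2+1) = (15,1)
row: 8 vs 15

buggy=8 correct=15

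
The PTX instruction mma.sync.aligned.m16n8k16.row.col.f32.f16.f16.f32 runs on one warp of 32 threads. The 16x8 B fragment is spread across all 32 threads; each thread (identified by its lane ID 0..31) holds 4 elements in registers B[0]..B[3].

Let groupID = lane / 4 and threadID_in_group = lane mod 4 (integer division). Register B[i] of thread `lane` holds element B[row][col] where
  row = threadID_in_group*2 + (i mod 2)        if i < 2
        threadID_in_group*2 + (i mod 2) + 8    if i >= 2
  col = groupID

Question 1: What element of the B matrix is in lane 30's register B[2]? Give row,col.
30: grp=7,tig=2
[2] (2*2+0+8,7) = (12,7)

12,7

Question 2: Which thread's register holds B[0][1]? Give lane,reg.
4,0

c: 1->gid=1  r: 0->r8=0,tid=0,i&1=0
L=1*4+0=4  i=0*2+0=0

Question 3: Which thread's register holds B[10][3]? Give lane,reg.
c:3=>grp=3  r:10=>rB=1,tig=1,lo=0
L=3*4+1=13  i=1*2+0=2

13,2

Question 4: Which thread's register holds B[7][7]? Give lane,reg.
31,1

c=7→G=7  r=7→rhi=0,T=3,p=1
L=7*4+3=31  i=0*2+1=1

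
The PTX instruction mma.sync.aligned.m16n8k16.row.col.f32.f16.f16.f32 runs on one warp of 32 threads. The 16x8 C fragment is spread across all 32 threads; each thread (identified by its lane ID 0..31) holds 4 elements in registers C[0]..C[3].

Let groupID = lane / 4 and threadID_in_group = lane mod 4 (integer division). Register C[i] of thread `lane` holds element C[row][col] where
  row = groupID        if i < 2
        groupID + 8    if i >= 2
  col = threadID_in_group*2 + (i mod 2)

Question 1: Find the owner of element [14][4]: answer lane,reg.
r:14=>grp=6,rB=1  c:4=>tig=2,lo=0
L=6*4+2=26  i=1*2+0=2

26,2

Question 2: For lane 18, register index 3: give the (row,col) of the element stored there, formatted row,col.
12,5

lane 18: gr=4 (18/4), th=2 (18%4)
i=3: r=4+8=12, c=2*2+1=5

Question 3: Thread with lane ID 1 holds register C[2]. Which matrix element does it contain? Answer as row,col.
L=1->g=1>>2=0, t=1&3=1
[2]->row 0+8=8  col 1·2+0=2

8,2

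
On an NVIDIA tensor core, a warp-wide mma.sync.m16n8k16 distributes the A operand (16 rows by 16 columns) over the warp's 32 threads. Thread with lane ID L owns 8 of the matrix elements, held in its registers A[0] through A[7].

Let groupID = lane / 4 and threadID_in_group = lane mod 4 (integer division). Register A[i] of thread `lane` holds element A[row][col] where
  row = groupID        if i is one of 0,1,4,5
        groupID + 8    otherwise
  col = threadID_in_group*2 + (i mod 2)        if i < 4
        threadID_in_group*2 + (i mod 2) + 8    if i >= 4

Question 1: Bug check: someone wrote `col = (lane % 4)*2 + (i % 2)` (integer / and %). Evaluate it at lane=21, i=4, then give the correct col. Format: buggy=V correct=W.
`(lane % 4)*2 + (i % 2)`[21,4]→2
L=21→G=21>>2=5, T=21&3=1
[4]→row 5+0=5  col 1·2+0+8=10
col: 2 vs 10

buggy=2 correct=10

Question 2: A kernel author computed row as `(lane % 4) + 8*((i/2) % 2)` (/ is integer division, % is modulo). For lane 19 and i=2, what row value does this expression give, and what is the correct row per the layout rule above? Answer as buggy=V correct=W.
`(lane % 4) + 8*((i/2) % 2)`[19,2]->11
19: gid=4,tid=3
[2] (4+8,3*2+0+0) = (12,6)
row: 11 vs 12

buggy=11 correct=12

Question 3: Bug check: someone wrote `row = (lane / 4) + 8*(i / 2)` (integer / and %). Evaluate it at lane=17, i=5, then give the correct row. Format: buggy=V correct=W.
buggy=20 correct=4

`(lane / 4) + 8*(i / 2)`[17,5]=>20
lane 17=>17/4=4, 17 mod 4=1
i=5  r:4+0=>4  c:2·1+1+8=>11
row: 20 vs 4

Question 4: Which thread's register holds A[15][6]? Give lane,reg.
r=15->g=7,rb=1  c=6->cb=0,t=3,b0=0
L=7*4+3=31  i=0*4+1*2+0=2

31,2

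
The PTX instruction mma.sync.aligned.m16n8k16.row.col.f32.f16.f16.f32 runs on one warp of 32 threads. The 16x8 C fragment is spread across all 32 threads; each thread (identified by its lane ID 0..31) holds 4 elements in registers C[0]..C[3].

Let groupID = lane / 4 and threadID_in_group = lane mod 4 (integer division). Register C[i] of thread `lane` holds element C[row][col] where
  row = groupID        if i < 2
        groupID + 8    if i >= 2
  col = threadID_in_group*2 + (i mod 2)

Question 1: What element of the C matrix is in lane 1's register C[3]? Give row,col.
8,3

L=1→G=1>>2=0, T=1&3=1
[3]→row 0+8=8  col 1·2+1=3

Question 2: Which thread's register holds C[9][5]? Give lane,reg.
6,3

r:9=>grp=1,rB=1  c:5=>tig=2,lo=1
L=1*4+2=6  i=1*2+1=3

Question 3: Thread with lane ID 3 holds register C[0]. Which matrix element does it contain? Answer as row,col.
0,6

lane 3->3/4=0, 3 mod 4=3
i=0  r:0+0->0  c:2·3+0->6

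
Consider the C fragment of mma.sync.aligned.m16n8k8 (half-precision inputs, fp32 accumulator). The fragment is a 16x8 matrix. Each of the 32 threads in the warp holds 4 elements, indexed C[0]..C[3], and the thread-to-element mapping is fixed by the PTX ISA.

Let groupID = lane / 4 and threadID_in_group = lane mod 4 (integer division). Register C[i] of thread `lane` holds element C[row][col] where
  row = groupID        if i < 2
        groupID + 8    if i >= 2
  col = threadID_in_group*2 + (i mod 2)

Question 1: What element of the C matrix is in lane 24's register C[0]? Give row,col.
lane 24→24/4=6, 24 mod 4=0
i=0  r:6+0→6  c:2·0+0→0

6,0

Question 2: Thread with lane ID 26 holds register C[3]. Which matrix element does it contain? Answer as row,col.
L=26→G=26>>2=6, T=26&3=2
[3]→row 6+8=14  col 2·2+1=5

14,5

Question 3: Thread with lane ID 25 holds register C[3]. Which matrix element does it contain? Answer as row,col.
25: gid=6,tid=1
[3] (6+8,1*2+1) = (14,3)

14,3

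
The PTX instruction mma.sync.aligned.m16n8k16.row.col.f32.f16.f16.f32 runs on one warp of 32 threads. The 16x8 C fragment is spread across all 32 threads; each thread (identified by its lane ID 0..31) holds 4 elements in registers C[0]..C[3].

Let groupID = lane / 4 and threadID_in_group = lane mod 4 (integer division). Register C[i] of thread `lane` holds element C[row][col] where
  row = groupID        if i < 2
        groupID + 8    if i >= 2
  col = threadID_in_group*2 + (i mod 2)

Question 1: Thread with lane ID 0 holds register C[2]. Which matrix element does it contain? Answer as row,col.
8,0

0: g=0,t=0
[2] (0+8,0*2+0) = (8,0)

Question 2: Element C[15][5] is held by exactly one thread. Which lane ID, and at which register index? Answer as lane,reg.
r=15->g=7,rb=1  c=5->t=2,b0=1
L=7*4+2=30  i=1*2+1=3

30,3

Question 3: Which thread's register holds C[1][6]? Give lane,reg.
r=1⇒gr=1,Rb=0  c=6⇒th=3,odd=0
L=1*4+3=7  i=0*2+0=0

7,0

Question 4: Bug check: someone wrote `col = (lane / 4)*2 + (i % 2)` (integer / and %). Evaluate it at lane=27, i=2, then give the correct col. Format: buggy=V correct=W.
`(lane / 4)*2 + (i % 2)`[27,2]→12
L=27→G=27>>2=6, T=27&3=3
[2]→row 6+8=14  col 3·2+0=6
col: 12 vs 6

buggy=12 correct=6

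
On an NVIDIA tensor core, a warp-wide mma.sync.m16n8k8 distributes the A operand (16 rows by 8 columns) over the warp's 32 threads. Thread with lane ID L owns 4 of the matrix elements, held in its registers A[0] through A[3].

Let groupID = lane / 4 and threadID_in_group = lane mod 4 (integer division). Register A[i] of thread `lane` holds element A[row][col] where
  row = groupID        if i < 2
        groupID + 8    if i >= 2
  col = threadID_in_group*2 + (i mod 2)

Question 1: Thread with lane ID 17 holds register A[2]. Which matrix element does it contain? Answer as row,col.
lane 17->17/4=4, 17 mod 4=1
i=2  r:4+8->12  c:2·1+0->2

12,2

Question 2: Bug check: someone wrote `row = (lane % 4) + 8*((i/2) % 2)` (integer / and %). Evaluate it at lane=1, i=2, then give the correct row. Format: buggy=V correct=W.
buggy=9 correct=8

`(lane % 4) + 8*((i/2) % 2)`[1,2]⇒9
lane 1: gr=0 (1/4), th=1 (1%4)
i=2: r=0+8=8, c=1*2+0=2
row: 9 vs 8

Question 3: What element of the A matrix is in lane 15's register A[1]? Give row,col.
3,7

15: gid=3,tid=3
[1] (3+0,3*2+1) = (3,7)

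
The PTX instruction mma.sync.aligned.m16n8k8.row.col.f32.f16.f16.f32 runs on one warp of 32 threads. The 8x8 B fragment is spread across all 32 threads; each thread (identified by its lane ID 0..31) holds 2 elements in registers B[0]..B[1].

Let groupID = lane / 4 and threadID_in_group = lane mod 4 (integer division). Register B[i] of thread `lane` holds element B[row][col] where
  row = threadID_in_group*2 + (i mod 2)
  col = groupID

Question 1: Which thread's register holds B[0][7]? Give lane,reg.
c=7->g=7  r=0->t=0,b0=0
L=7*4+0=28  i=0=0

28,0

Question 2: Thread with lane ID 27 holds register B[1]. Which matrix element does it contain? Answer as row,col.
L=27→G=27>>2=6, T=27&3=3
[1]→row 3·2+1=7  col G=6

7,6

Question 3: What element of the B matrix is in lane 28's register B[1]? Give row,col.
1,7

lane 28: G=7 (28/4), T=0 (28%4)
i=1: r=0*2+1=1, c=G=7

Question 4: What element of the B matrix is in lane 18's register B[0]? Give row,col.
lane 18=>18/4=4, 18 mod 4=2
i=0  r:2·2+0=>4  c:4

4,4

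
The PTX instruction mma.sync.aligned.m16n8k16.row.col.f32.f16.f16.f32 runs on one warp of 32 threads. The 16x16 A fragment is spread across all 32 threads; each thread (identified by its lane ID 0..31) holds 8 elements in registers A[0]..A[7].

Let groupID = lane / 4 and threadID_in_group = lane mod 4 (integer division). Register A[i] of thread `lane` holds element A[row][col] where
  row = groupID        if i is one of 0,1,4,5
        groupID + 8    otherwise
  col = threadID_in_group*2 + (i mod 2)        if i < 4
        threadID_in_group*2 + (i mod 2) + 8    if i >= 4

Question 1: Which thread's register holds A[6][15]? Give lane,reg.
r=6→G=6,rhi=0  c=15→chi=1,T=3,p=1
L=6*4+3=27  i=1*4+0*2+1=5

27,5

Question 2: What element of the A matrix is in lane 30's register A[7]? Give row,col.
15,13

L=30=>grp=30>>2=7, tig=30&3=2
[7]=>row 7+8=15  col 2·2+1+8=13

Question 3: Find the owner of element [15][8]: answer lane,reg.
28,6

r=15→G=7,rhi=1  c=8→chi=1,T=0,p=0
L=7*4+0=28  i=1*4+1*2+0=6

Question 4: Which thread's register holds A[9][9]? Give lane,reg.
4,7

r=9→G=1,rhi=1  c=9→chi=1,T=0,p=1
L=1*4+0=4  i=1*4+1*2+1=7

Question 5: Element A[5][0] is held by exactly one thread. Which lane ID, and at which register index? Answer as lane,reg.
r=5→G=5,rhi=0  c=0→chi=0,T=0,p=0
L=5*4+0=20  i=0*4+0*2+0=0

20,0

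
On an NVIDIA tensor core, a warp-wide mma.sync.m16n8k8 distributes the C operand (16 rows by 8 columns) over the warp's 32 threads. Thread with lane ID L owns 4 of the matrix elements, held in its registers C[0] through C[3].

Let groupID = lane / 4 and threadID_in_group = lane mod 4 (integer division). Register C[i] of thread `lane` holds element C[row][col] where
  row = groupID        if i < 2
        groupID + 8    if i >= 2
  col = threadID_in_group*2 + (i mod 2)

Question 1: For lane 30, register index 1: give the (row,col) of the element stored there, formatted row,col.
7,5

lane 30⇒30/4=7, 30 mod 4=2
i=1  r:7+0⇒7  c:2·2+1⇒5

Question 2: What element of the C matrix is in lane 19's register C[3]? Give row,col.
12,7

19: grp=4,tig=3
[3] (4+8,3*2+1) = (12,7)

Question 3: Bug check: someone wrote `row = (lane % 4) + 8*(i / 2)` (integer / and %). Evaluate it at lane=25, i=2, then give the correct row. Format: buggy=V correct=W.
buggy=9 correct=14

`(lane % 4) + 8*(i / 2)`[25,2]=>9
lane 25: grp=6 (25/4), tig=1 (25%4)
i=2: r=6+8=14, c=1*2+0=2
row: 9 vs 14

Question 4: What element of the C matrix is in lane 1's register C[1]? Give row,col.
lane 1: gr=0 (1/4), th=1 (1%4)
i=1: r=0+0=0, c=1*2+1=3

0,3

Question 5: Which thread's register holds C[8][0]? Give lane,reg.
r=8⇒gr=0,Rb=1  c=0⇒th=0,odd=0
L=0*4+0=0  i=1*2+0=2

0,2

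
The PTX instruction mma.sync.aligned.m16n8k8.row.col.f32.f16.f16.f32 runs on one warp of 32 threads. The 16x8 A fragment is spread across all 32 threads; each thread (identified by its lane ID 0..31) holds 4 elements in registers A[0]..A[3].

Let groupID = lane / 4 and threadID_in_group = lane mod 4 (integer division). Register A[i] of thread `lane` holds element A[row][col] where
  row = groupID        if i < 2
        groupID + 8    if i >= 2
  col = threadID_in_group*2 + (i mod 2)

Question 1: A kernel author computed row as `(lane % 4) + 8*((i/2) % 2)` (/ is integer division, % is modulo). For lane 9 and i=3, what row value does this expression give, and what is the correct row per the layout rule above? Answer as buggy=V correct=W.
buggy=9 correct=10

`(lane % 4) + 8*((i/2) % 2)`[9,3]→9
L=9→G=9>>2=2, T=9&3=1
[3]→row 2+8=10  col 1·2+1=3
row: 9 vs 10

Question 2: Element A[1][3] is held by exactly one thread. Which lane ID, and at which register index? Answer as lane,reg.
r: 1->gid=1,r8=0  c: 3->tid=1,i&1=1
L=1*4+1=5  i=0*2+1=1

5,1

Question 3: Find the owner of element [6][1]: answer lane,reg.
r=6->g=6,rb=0  c=1->t=0,b0=1
L=6*4+0=24  i=0*2+1=1

24,1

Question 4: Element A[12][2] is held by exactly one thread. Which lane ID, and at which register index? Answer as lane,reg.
r=12→G=4,rhi=1  c=2→T=1,p=0
L=4*4+1=17  i=1*2+0=2

17,2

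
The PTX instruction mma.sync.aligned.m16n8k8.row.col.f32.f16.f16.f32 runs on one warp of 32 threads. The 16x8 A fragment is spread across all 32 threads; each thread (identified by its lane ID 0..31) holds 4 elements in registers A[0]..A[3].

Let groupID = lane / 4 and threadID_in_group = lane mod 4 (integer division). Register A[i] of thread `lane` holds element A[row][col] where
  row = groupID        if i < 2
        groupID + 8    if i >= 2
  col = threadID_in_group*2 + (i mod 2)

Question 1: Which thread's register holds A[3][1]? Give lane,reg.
r=3⇒gr=3,Rb=0  c=1⇒th=0,odd=1
L=3*4+0=12  i=0*2+1=1

12,1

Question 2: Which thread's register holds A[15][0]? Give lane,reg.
28,2

r=15→G=7,rhi=1  c=0→T=0,p=0
L=7*4+0=28  i=1*2+0=2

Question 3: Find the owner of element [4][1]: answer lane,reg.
r:4=>grp=4,rB=0  c:1=>tig=0,lo=1
L=4*4+0=16  i=0*2+1=1

16,1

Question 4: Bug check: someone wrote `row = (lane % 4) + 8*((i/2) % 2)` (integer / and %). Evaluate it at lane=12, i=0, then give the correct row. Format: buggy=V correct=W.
`(lane % 4) + 8*((i/2) % 2)`[12,0]→0
lane 12→12/4=3, 12 mod 4=0
i=0  r:3+0→3  c:2·0+0→0
row: 0 vs 3

buggy=0 correct=3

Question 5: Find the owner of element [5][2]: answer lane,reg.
21,0

r=5→G=5,rhi=0  c=2→T=1,p=0
L=5*4+1=21  i=0*2+0=0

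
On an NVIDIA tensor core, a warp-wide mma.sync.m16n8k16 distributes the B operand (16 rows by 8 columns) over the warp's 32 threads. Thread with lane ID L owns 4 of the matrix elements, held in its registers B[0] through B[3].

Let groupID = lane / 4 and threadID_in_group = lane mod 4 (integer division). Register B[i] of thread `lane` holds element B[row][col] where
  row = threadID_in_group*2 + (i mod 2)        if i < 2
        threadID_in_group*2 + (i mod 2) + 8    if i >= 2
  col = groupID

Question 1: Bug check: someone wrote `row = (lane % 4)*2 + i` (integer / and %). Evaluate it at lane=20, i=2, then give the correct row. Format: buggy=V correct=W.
`(lane % 4)*2 + i`[20,2]⇒2
20: gr=5,th=0
[2] (0*2+0+8,5) = (8,5)
row: 2 vs 8

buggy=2 correct=8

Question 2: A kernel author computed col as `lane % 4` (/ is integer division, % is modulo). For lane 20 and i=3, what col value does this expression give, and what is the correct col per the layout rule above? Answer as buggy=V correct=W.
`lane % 4`[20,3]=>0
L=20=>grp=20>>2=5, tig=20&3=0
[3]=>row 0·2+1+8=9  col grp=5
col: 0 vs 5

buggy=0 correct=5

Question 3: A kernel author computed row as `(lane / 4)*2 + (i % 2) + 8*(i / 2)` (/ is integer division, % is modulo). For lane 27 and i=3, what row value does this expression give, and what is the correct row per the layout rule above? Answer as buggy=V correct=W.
buggy=21 correct=15

`(lane / 4)*2 + (i % 2) + 8*(i / 2)`[27,3]⇒21
lane 27: gr=6 (27/4), th=3 (27%4)
i=3: r=3*2+1+8=15, c=gr=6
row: 21 vs 15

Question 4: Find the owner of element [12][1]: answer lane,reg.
c=1→G=1  r=12→rhi=1,T=2,p=0
L=1*4+2=6  i=1*2+0=2

6,2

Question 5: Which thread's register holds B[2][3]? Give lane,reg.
13,0

c=3->g=3  r=2->rb=0,t=1,b0=0
L=3*4+1=13  i=0*2+0=0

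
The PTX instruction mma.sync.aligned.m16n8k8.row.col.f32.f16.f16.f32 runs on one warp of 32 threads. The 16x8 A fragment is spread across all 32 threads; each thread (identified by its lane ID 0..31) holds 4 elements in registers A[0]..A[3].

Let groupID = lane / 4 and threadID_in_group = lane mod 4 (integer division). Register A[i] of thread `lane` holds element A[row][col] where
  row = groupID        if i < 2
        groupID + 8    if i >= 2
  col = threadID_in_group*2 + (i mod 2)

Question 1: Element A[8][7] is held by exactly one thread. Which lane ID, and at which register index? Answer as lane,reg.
r=8->g=0,rb=1  c=7->t=3,b0=1
L=0*4+3=3  i=1*2+1=3

3,3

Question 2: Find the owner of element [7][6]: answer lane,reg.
r:7=>grp=7,rB=0  c:6=>tig=3,lo=0
L=7*4+3=31  i=0*2+0=0

31,0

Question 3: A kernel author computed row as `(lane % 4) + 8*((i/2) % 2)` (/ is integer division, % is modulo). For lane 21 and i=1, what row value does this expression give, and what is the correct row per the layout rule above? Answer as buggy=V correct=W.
buggy=1 correct=5

`(lane % 4) + 8*((i/2) % 2)`[21,1]⇒1
lane 21⇒21/4=5, 21 mod 4=1
i=1  r:5+0⇒5  c:2·1+1⇒3
row: 1 vs 5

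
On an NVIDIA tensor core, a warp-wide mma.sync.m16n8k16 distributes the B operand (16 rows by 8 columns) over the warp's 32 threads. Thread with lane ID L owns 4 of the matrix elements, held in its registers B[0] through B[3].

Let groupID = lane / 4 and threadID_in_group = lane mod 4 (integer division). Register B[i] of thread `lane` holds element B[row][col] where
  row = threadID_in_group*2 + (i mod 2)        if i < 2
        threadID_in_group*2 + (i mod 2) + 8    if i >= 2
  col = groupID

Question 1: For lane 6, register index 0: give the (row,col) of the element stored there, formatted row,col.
4,1

lane 6: gr=1 (6/4), th=2 (6%4)
i=0: r=2*2+0+0=4, c=gr=1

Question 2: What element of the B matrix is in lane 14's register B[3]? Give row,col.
13,3

L=14→G=14>>2=3, T=14&3=2
[3]→row 2·2+1+8=13  col G=3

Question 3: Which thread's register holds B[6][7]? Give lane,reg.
31,0

c=7⇒gr=7  r=6⇒Rb=0,th=3,odd=0
L=7*4+3=31  i=0*2+0=0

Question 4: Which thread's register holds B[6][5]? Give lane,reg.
c:5=>grp=5  r:6=>rB=0,tig=3,lo=0
L=5*4+3=23  i=0*2+0=0

23,0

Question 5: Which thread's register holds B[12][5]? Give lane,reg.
22,2

c=5->g=5  r=12->rb=1,t=2,b0=0
L=5*4+2=22  i=1*2+0=2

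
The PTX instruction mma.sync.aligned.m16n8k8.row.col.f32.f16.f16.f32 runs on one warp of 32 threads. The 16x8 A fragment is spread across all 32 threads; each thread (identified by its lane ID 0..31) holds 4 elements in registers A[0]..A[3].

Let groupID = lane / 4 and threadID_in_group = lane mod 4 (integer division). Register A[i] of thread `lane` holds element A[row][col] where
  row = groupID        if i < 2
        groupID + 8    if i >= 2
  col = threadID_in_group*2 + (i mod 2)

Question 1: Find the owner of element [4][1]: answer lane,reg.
r=4⇒gr=4,Rb=0  c=1⇒th=0,odd=1
L=4*4+0=16  i=0*2+1=1

16,1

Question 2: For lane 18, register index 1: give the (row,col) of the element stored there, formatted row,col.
lane 18: gid=4 (18/4), tid=2 (18%4)
i=1: r=4+0=4, c=2*2+1=5

4,5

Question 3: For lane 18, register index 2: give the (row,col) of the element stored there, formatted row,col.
12,4

lane 18=>18/4=4, 18 mod 4=2
i=2  r:4+8=>12  c:2·2+0=>4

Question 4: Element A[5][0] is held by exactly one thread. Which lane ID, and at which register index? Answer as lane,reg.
20,0

r=5⇒gr=5,Rb=0  c=0⇒th=0,odd=0
L=5*4+0=20  i=0*2+0=0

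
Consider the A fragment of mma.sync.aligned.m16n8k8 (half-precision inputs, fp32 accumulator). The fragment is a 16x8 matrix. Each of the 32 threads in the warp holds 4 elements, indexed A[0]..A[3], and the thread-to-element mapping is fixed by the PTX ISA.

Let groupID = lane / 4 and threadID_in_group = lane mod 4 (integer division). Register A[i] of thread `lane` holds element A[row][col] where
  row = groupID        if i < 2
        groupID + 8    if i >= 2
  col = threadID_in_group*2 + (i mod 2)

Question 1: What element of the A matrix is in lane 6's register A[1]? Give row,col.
6: g=1,t=2
[1] (1+0,2*2+1) = (1,5)

1,5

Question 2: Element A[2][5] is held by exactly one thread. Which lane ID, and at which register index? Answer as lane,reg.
10,1

r:2=>grp=2,rB=0  c:5=>tig=2,lo=1
L=2*4+2=10  i=0*2+1=1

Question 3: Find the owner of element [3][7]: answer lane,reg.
15,1

r=3->g=3,rb=0  c=7->t=3,b0=1
L=3*4+3=15  i=0*2+1=1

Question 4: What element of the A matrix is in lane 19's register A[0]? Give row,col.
lane 19⇒19/4=4, 19 mod 4=3
i=0  r:4+0⇒4  c:2·3+0⇒6

4,6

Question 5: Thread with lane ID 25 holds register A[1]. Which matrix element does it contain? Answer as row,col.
6,3

lane 25->25/4=6, 25 mod 4=1
i=1  r:6+0->6  c:2·1+1->3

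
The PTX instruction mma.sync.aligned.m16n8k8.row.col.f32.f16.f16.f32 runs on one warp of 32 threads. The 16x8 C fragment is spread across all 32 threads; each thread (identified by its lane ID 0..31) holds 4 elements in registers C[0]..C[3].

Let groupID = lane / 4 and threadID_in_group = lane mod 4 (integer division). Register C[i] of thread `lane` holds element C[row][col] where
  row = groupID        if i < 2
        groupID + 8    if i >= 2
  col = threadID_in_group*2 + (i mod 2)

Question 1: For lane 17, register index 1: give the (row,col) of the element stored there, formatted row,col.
17: G=4,T=1
[1] (4+0,1*2+1) = (4,3)

4,3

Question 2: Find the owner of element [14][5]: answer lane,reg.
26,3

r:14=>grp=6,rB=1  c:5=>tig=2,lo=1
L=6*4+2=26  i=1*2+1=3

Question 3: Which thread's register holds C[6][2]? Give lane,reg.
r:6=>grp=6,rB=0  c:2=>tig=1,lo=0
L=6*4+1=25  i=0*2+0=0

25,0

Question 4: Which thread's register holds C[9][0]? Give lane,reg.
r=9->g=1,rb=1  c=0->t=0,b0=0
L=1*4+0=4  i=1*2+0=2

4,2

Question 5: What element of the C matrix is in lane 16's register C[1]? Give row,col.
L=16⇒gr=16>>2=4, th=16&3=0
[1]⇒row 4+0=4  col 0·2+1=1

4,1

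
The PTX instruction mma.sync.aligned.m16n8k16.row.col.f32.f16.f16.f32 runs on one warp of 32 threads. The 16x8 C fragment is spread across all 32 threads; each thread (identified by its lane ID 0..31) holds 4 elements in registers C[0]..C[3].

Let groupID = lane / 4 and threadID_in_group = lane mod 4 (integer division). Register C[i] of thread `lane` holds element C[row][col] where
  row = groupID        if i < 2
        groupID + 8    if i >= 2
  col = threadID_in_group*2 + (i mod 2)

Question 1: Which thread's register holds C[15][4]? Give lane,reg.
r: 15->gid=7,r8=1  c: 4->tid=2,i&1=0
L=7*4+2=30  i=1*2+0=2

30,2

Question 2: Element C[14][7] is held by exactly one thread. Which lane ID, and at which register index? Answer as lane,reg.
r=14->g=6,rb=1  c=7->t=3,b0=1
L=6*4+3=27  i=1*2+1=3

27,3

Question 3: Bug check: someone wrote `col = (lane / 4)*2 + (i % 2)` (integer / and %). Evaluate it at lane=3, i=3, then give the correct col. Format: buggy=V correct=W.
buggy=1 correct=7

`(lane / 4)*2 + (i % 2)`[3,3]=>1
lane 3: grp=0 (3/4), tig=3 (3%4)
i=3: r=0+8=8, c=3*2+1=7
col: 1 vs 7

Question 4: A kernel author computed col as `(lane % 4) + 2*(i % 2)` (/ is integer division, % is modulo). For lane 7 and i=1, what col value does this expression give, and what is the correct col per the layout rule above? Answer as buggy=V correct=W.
`(lane % 4) + 2*(i % 2)`[7,1]->5
L=7->g=7>>2=1, t=7&3=3
[1]->row 1+0=1  col 3·2+1=7
col: 5 vs 7

buggy=5 correct=7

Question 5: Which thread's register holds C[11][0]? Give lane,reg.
r=11->g=3,rb=1  c=0->t=0,b0=0
L=3*4+0=12  i=1*2+0=2

12,2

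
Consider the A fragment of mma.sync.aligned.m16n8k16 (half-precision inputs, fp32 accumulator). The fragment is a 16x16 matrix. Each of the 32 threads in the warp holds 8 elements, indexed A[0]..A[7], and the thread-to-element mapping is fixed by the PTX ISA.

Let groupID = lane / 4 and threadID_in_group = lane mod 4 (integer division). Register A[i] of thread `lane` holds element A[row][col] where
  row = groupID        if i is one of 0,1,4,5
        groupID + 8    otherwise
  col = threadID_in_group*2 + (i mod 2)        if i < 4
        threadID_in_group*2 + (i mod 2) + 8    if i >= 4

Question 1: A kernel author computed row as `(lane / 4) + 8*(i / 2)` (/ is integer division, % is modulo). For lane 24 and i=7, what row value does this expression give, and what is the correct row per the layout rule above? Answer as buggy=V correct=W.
buggy=30 correct=14

`(lane / 4) + 8*(i / 2)`[24,7]→30
24: G=6,T=0
[7] (6+8,0*2+1+8) = (14,9)
row: 30 vs 14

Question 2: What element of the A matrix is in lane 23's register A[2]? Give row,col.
L=23=>grp=23>>2=5, tig=23&3=3
[2]=>row 5+8=13  col 3·2+0+0=6

13,6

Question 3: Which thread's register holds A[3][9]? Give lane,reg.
r=3⇒gr=3,Rb=0  c=9⇒Cb=1,th=0,odd=1
L=3*4+0=12  i=1*4+0*2+1=5

12,5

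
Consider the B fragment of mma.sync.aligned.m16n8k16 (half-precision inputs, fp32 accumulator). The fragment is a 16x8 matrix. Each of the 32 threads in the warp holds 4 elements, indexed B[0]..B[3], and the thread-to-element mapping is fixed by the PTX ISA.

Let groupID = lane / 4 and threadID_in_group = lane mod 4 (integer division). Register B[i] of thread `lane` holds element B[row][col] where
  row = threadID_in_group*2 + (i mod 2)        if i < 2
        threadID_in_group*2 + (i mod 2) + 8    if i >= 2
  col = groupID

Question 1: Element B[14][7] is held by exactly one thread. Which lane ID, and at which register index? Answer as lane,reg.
31,2

c: 7->gid=7  r: 14->r8=1,tid=3,i&1=0
L=7*4+3=31  i=1*2+0=2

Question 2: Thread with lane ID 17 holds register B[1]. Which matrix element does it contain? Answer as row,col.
L=17->gid=17>>2=4, tid=17&3=1
[1]->row 1·2+1+0=3  col gid=4

3,4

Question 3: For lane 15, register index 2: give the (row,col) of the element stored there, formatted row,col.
lane 15: G=3 (15/4), T=3 (15%4)
i=2: r=3*2+0+8=14, c=G=3

14,3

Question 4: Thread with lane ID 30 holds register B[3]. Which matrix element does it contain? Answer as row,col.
L=30=>grp=30>>2=7, tig=30&3=2
[3]=>row 2·2+1+8=13  col grp=7

13,7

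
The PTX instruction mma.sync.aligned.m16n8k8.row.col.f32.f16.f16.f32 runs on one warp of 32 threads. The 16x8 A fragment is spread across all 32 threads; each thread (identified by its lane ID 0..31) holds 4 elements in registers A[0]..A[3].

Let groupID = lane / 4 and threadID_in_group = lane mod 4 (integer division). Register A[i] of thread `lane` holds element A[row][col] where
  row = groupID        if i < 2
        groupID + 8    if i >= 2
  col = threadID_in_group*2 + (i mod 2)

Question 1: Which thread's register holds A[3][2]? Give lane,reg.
r:3=>grp=3,rB=0  c:2=>tig=1,lo=0
L=3*4+1=13  i=0*2+0=0

13,0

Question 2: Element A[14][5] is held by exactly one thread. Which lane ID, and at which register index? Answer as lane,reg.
26,3

r: 14->gid=6,r8=1  c: 5->tid=2,i&1=1
L=6*4+2=26  i=1*2+1=3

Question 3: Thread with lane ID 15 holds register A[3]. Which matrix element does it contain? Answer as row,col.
11,7

L=15->gid=15>>2=3, tid=15&3=3
[3]->row 3+8=11  col 3·2+1=7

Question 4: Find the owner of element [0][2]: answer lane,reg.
r:0=>grp=0,rB=0  c:2=>tig=1,lo=0
L=0*4+1=1  i=0*2+0=0

1,0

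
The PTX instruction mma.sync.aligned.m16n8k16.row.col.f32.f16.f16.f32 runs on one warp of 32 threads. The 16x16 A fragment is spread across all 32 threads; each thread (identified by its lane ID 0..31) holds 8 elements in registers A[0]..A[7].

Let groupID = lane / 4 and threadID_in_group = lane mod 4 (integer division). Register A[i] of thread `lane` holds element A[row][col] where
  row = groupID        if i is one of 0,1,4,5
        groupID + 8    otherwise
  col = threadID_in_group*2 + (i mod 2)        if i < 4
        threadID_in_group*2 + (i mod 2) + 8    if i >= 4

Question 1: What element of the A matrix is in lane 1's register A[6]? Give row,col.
8,10

1: gid=0,tid=1
[6] (0+8,1*2+0+8) = (8,10)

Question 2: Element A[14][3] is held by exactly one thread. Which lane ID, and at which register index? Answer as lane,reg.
r=14→G=6,rhi=1  c=3→chi=0,T=1,p=1
L=6*4+1=25  i=0*4+1*2+1=3

25,3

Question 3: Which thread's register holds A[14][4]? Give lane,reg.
26,2

r:14=>grp=6,rB=1  c:4=>cB=0,tig=2,lo=0
L=6*4+2=26  i=0*4+1*2+0=2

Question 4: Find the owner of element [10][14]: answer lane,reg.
r:10=>grp=2,rB=1  c:14=>cB=1,tig=3,lo=0
L=2*4+3=11  i=1*4+1*2+0=6

11,6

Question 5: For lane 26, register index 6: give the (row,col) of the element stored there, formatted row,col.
lane 26=>26/4=6, 26 mod 4=2
i=6  r:6+8=>14  c:2·2+0+8=>12

14,12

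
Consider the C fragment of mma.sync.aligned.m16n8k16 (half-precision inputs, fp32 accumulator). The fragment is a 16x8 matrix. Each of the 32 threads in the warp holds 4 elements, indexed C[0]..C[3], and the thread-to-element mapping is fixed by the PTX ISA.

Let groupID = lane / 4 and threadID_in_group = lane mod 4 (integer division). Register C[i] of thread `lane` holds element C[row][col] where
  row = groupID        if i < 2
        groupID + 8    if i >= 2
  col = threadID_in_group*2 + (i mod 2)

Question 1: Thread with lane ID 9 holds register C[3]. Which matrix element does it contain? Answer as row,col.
10,3

lane 9: g=2 (9/4), t=1 (9%4)
i=3: r=2+8=10, c=1*2+1=3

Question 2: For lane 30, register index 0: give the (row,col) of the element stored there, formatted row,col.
lane 30->30/4=7, 30 mod 4=2
i=0  r:7+0->7  c:2·2+0->4

7,4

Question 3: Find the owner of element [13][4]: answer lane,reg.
r=13->g=5,rb=1  c=4->t=2,b0=0
L=5*4+2=22  i=1*2+0=2

22,2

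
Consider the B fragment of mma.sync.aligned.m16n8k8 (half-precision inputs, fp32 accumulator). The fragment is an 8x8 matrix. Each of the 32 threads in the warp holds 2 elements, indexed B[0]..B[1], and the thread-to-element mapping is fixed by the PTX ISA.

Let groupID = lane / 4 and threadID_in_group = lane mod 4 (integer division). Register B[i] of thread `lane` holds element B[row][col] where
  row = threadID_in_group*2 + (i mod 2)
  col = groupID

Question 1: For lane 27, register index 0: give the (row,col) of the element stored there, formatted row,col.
6,6

27: grp=6,tig=3
[0] (3*2+0,6) = (6,6)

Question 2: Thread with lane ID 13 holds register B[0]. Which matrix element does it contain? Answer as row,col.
lane 13->13/4=3, 13 mod 4=1
i=0  r:2·1+0->2  c:3

2,3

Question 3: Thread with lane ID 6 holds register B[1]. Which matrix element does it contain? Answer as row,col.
lane 6: gr=1 (6/4), th=2 (6%4)
i=1: r=2*2+1=5, c=gr=1

5,1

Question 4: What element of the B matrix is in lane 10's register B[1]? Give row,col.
lane 10: g=2 (10/4), t=2 (10%4)
i=1: r=2*2+1=5, c=g=2

5,2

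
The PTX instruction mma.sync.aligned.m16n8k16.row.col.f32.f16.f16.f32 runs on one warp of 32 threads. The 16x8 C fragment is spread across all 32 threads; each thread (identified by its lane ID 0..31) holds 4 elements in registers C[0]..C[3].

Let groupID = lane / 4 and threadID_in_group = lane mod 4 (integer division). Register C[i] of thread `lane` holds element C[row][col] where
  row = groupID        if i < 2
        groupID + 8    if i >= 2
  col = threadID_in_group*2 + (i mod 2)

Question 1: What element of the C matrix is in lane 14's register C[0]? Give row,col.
lane 14→14/4=3, 14 mod 4=2
i=0  r:3+0→3  c:2·2+0→4

3,4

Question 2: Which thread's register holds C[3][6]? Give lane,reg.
r:3=>grp=3,rB=0  c:6=>tig=3,lo=0
L=3*4+3=15  i=0*2+0=0

15,0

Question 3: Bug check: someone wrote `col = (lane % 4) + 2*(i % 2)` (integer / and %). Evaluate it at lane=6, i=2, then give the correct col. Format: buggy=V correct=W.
buggy=2 correct=4

`(lane % 4) + 2*(i % 2)`[6,2]=>2
6: grp=1,tig=2
[2] (1+8,2*2+0) = (9,4)
col: 2 vs 4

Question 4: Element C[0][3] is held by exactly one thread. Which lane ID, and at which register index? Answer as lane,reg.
1,1

r: 0->gid=0,r8=0  c: 3->tid=1,i&1=1
L=0*4+1=1  i=0*2+1=1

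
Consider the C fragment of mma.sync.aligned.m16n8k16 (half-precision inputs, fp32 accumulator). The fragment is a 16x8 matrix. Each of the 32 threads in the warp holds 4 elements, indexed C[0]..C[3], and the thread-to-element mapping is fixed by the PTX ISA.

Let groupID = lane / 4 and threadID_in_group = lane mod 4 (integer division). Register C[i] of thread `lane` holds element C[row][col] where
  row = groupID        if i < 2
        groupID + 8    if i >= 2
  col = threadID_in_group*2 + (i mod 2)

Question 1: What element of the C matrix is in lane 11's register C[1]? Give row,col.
lane 11: gr=2 (11/4), th=3 (11%4)
i=1: r=2+0=2, c=3*2+1=7

2,7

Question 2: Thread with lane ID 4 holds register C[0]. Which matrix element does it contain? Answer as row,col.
1,0

lane 4⇒4/4=1, 4 mod 4=0
i=0  r:1+0⇒1  c:2·0+0⇒0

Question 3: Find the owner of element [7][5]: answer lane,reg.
r=7->g=7,rb=0  c=5->t=2,b0=1
L=7*4+2=30  i=0*2+1=1

30,1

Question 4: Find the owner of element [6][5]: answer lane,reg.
26,1

r: 6->gid=6,r8=0  c: 5->tid=2,i&1=1
L=6*4+2=26  i=0*2+1=1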